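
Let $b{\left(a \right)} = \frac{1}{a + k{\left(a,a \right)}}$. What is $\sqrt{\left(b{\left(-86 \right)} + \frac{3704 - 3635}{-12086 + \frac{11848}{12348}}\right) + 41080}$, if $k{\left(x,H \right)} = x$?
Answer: $\frac{\sqrt{26428755409875041118690}}{802090180} \approx 202.68$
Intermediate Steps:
$b{\left(a \right)} = \frac{1}{2 a}$ ($b{\left(a \right)} = \frac{1}{a + a} = \frac{1}{2 a}$)
$\sqrt{\left(b{\left(-86 \right)} + \frac{3704 - 3635}{-12086 + \frac{11848}{12348}}\right) + 41080} = \sqrt{\left(\frac{1}{2 \left(-86\right)} + \frac{3704 - 3635}{-12086 + \frac{11848}{12348}}\right) + 41080} = \sqrt{\left(\frac{1}{2} \left(- \frac{1}{86}\right) + \frac{69}{-12086 + 11848 \cdot \frac{1}{12348}}\right) + 41080} = \sqrt{\left(- \frac{1}{172} + \frac{69}{-12086 + \frac{2962}{3087}}\right) + 41080} = \sqrt{\left(- \frac{1}{172} + \frac{69}{- \frac{37306520}{3087}}\right) + 41080} = \sqrt{\left(- \frac{1}{172} + 69 \left(- \frac{3087}{37306520}\right)\right) + 41080} = \sqrt{\left(- \frac{1}{172} - \frac{213003}{37306520}\right) + 41080} = \sqrt{- \frac{18485759}{1604180360} + 41080} = \sqrt{\frac{65899710703041}{1604180360}} = \frac{\sqrt{26428755409875041118690}}{802090180}$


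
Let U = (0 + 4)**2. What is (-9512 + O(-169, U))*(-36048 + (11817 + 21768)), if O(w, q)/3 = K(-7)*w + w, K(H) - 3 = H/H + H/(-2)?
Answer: 68084709/2 ≈ 3.4042e+7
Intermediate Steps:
K(H) = 4 - H/2 (K(H) = 3 + (H/H + H/(-2)) = 3 + (1 + H*(-1/2)) = 3 + (1 - H/2) = 4 - H/2)
U = 16 (U = 4**2 = 16)
O(w, q) = 51*w/2 (O(w, q) = 3*((4 - 1/2*(-7))*w + w) = 3*((4 + 7/2)*w + w) = 3*(15*w/2 + w) = 3*(17*w/2) = 51*w/2)
(-9512 + O(-169, U))*(-36048 + (11817 + 21768)) = (-9512 + (51/2)*(-169))*(-36048 + (11817 + 21768)) = (-9512 - 8619/2)*(-36048 + 33585) = -27643/2*(-2463) = 68084709/2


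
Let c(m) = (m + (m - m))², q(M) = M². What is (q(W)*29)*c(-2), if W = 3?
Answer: 1044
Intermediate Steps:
c(m) = m² (c(m) = (m + 0)² = m²)
(q(W)*29)*c(-2) = (3²*29)*(-2)² = (9*29)*4 = 261*4 = 1044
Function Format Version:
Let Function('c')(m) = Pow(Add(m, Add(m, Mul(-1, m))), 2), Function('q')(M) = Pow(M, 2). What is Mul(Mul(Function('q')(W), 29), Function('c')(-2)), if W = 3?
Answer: 1044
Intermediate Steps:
Function('c')(m) = Pow(m, 2) (Function('c')(m) = Pow(Add(m, 0), 2) = Pow(m, 2))
Mul(Mul(Function('q')(W), 29), Function('c')(-2)) = Mul(Mul(Pow(3, 2), 29), Pow(-2, 2)) = Mul(Mul(9, 29), 4) = Mul(261, 4) = 1044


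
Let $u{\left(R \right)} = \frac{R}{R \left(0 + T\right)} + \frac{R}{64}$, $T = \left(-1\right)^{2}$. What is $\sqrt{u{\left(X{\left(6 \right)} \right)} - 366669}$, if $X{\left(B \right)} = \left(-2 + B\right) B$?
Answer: $\frac{i \sqrt{5866682}}{4} \approx 605.53 i$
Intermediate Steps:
$T = 1$
$X{\left(B \right)} = B \left(-2 + B\right)$
$u{\left(R \right)} = 1 + \frac{R}{64}$ ($u{\left(R \right)} = \frac{R}{R \left(0 + 1\right)} + \frac{R}{64} = \frac{R}{R 1} + R \frac{1}{64} = \frac{R}{R} + \frac{R}{64} = 1 + \frac{R}{64}$)
$\sqrt{u{\left(X{\left(6 \right)} \right)} - 366669} = \sqrt{\left(1 + \frac{6 \left(-2 + 6\right)}{64}\right) - 366669} = \sqrt{\left(1 + \frac{6 \cdot 4}{64}\right) - 366669} = \sqrt{\left(1 + \frac{1}{64} \cdot 24\right) - 366669} = \sqrt{\left(1 + \frac{3}{8}\right) - 366669} = \sqrt{\frac{11}{8} - 366669} = \sqrt{- \frac{2933341}{8}} = \frac{i \sqrt{5866682}}{4}$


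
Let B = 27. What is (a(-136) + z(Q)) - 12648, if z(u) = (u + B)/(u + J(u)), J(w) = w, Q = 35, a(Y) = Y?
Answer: -447409/35 ≈ -12783.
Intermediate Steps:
z(u) = (27 + u)/(2*u) (z(u) = (u + 27)/(u + u) = (27 + u)/((2*u)) = (27 + u)*(1/(2*u)) = (27 + u)/(2*u))
(a(-136) + z(Q)) - 12648 = (-136 + (1/2)*(27 + 35)/35) - 12648 = (-136 + (1/2)*(1/35)*62) - 12648 = (-136 + 31/35) - 12648 = -4729/35 - 12648 = -447409/35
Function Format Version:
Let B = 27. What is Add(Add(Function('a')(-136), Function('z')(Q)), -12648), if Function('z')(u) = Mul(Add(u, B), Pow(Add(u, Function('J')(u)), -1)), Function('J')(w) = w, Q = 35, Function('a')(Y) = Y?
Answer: Rational(-447409, 35) ≈ -12783.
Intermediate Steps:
Function('z')(u) = Mul(Rational(1, 2), Pow(u, -1), Add(27, u)) (Function('z')(u) = Mul(Add(u, 27), Pow(Add(u, u), -1)) = Mul(Add(27, u), Pow(Mul(2, u), -1)) = Mul(Add(27, u), Mul(Rational(1, 2), Pow(u, -1))) = Mul(Rational(1, 2), Pow(u, -1), Add(27, u)))
Add(Add(Function('a')(-136), Function('z')(Q)), -12648) = Add(Add(-136, Mul(Rational(1, 2), Pow(35, -1), Add(27, 35))), -12648) = Add(Add(-136, Mul(Rational(1, 2), Rational(1, 35), 62)), -12648) = Add(Add(-136, Rational(31, 35)), -12648) = Add(Rational(-4729, 35), -12648) = Rational(-447409, 35)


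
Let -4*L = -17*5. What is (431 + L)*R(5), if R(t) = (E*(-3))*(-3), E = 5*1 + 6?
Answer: 179091/4 ≈ 44773.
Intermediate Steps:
L = 85/4 (L = -(-17)*5/4 = -¼*(-85) = 85/4 ≈ 21.250)
E = 11 (E = 5 + 6 = 11)
R(t) = 99 (R(t) = (11*(-3))*(-3) = -33*(-3) = 99)
(431 + L)*R(5) = (431 + 85/4)*99 = (1809/4)*99 = 179091/4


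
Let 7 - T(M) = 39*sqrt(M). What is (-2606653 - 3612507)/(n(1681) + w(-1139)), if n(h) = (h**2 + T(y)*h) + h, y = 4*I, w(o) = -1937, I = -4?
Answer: -1218608324/560696141 - 112630362*I/560696141 ≈ -2.1734 - 0.20088*I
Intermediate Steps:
y = -16 (y = 4*(-4) = -16)
T(M) = 7 - 39*sqrt(M)
n(h) = h + h**2 + h*(7 - 156*I) (n(h) = (h**2 + (7 - 156*I)*h) + h = (h**2 + h*(7 - 156*I)) + h = h + h**2 + h*(7 - 156*I))
(-2606653 - 3612507)/(n(1681) + w(-1139)) = (-2606653 - 3612507)/(1681*(8 + 1681 - 156*I) - 1937) = -6219160/(1681*(1689 - 156*I) - 1937) = -6219160/((2839209 - 262236*I) - 1937) = -6219160*(2837272 + 262236*I)/8118880121680 = -859*(2837272 + 262236*I)/1121392282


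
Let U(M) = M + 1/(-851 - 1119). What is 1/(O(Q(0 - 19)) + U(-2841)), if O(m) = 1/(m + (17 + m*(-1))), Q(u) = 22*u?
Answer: -33490/95143137 ≈ -0.00035200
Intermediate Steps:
U(M) = -1/1970 + M (U(M) = M + 1/(-1970) = M - 1/1970 = -1/1970 + M)
O(m) = 1/17 (O(m) = 1/(m + (17 - m)) = 1/17)
1/(O(Q(0 - 19)) + U(-2841)) = 1/(1/17 + (-1/1970 - 2841)) = 1/(1/17 - 5596771/1970) = 1/(-95143137/33490) = -33490/95143137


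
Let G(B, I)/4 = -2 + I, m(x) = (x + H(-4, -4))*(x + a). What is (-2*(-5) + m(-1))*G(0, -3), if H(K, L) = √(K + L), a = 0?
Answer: -220 + 40*I*√2 ≈ -220.0 + 56.569*I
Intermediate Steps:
m(x) = x*(x + 2*I*√2) (m(x) = (x + √(-4 - 4))*(x + 0) = (x + √(-8))*x = (x + 2*I*√2)*x = x*(x + 2*I*√2))
G(B, I) = -8 + 4*I (G(B, I) = 4*(-2 + I) = -8 + 4*I)
(-2*(-5) + m(-1))*G(0, -3) = (-2*(-5) - (-1 + 2*I*√2))*(-8 + 4*(-3)) = (10 + (1 - 2*I*√2))*(-8 - 12) = (11 - 2*I*√2)*(-20) = -220 + 40*I*√2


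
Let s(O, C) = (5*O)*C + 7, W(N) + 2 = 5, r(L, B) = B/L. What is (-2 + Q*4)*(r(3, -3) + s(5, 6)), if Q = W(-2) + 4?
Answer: 4056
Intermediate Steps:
W(N) = 3 (W(N) = -2 + 5 = 3)
Q = 7 (Q = 3 + 4 = 7)
s(O, C) = 7 + 5*C*O (s(O, C) = 5*C*O + 7 = 7 + 5*C*O)
(-2 + Q*4)*(r(3, -3) + s(5, 6)) = (-2 + 7*4)*(-3/3 + (7 + 5*6*5)) = (-2 + 28)*(-3*⅓ + (7 + 150)) = 26*(-1 + 157) = 26*156 = 4056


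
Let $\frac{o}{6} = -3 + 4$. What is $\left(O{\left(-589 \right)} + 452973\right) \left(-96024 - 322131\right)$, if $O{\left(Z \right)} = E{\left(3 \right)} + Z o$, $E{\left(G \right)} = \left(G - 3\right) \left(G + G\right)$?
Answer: $-187935165045$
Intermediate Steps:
$o = 6$ ($o = 6 \left(-3 + 4\right) = 6 \cdot 1 = 6$)
$E{\left(G \right)} = 2 G \left(-3 + G\right)$ ($E{\left(G \right)} = \left(-3 + G\right) 2 G = 2 G \left(-3 + G\right)$)
$O{\left(Z \right)} = 6 Z$ ($O{\left(Z \right)} = 2 \cdot 3 \left(-3 + 3\right) + Z 6 = 2 \cdot 3 \cdot 0 + 6 Z = 0 + 6 Z = 6 Z$)
$\left(O{\left(-589 \right)} + 452973\right) \left(-96024 - 322131\right) = \left(6 \left(-589\right) + 452973\right) \left(-96024 - 322131\right) = \left(-3534 + 452973\right) \left(-418155\right) = 449439 \left(-418155\right) = -187935165045$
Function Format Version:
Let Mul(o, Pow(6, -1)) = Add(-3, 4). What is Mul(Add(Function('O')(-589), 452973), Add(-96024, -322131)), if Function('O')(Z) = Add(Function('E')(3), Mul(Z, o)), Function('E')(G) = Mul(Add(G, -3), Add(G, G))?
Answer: -187935165045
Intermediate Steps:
o = 6 (o = Mul(6, Add(-3, 4)) = Mul(6, 1) = 6)
Function('E')(G) = Mul(2, G, Add(-3, G)) (Function('E')(G) = Mul(Add(-3, G), Mul(2, G)) = Mul(2, G, Add(-3, G)))
Function('O')(Z) = Mul(6, Z) (Function('O')(Z) = Add(Mul(2, 3, Add(-3, 3)), Mul(Z, 6)) = Add(Mul(2, 3, 0), Mul(6, Z)) = Add(0, Mul(6, Z)) = Mul(6, Z))
Mul(Add(Function('O')(-589), 452973), Add(-96024, -322131)) = Mul(Add(Mul(6, -589), 452973), Add(-96024, -322131)) = Mul(Add(-3534, 452973), -418155) = Mul(449439, -418155) = -187935165045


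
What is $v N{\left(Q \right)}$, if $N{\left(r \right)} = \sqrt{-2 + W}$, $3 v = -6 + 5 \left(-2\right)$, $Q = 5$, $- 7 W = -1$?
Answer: $- \frac{16 i \sqrt{91}}{21} \approx - 7.2681 i$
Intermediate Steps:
$W = \frac{1}{7}$ ($W = \left(- \frac{1}{7}\right) \left(-1\right) = \frac{1}{7} \approx 0.14286$)
$v = - \frac{16}{3}$ ($v = \frac{-6 + 5 \left(-2\right)}{3} = \frac{-6 - 10}{3} = \frac{1}{3} \left(-16\right) = - \frac{16}{3} \approx -5.3333$)
$N{\left(r \right)} = \frac{i \sqrt{91}}{7}$ ($N{\left(r \right)} = \sqrt{-2 + \frac{1}{7}} = \sqrt{- \frac{13}{7}} = \frac{i \sqrt{91}}{7}$)
$v N{\left(Q \right)} = - \frac{16 \frac{i \sqrt{91}}{7}}{3} = - \frac{16 i \sqrt{91}}{21}$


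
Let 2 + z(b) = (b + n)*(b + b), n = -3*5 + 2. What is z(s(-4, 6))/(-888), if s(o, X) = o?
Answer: -67/444 ≈ -0.15090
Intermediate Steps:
n = -13 (n = -15 + 2 = -13)
z(b) = -2 + 2*b*(-13 + b) (z(b) = -2 + (b - 13)*(b + b) = -2 + (-13 + b)*(2*b) = -2 + 2*b*(-13 + b))
z(s(-4, 6))/(-888) = (-2 - 26*(-4) + 2*(-4)²)/(-888) = (-2 + 104 + 2*16)*(-1/888) = (-2 + 104 + 32)*(-1/888) = 134*(-1/888) = -67/444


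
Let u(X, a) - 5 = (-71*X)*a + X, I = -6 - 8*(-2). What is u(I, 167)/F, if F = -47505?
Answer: 23711/9501 ≈ 2.4956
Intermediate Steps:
I = 10 (I = -6 + 16 = 10)
u(X, a) = 5 + X - 71*X*a (u(X, a) = 5 + ((-71*X)*a + X) = 5 + (-71*X*a + X) = 5 + (X - 71*X*a) = 5 + X - 71*X*a)
u(I, 167)/F = (5 + 10 - 71*10*167)/(-47505) = (5 + 10 - 118570)*(-1/47505) = -118555*(-1/47505) = 23711/9501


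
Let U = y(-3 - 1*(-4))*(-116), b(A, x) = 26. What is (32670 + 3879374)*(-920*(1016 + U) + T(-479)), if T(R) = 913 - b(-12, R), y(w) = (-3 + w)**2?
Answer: -1983222441932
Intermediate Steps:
U = -464 (U = (-3 + (-3 - 1*(-4)))**2*(-116) = (-3 + (-3 + 4))**2*(-116) = (-3 + 1)**2*(-116) = (-2)**2*(-116) = 4*(-116) = -464)
T(R) = 887 (T(R) = 913 - 1*26 = 913 - 26 = 887)
(32670 + 3879374)*(-920*(1016 + U) + T(-479)) = (32670 + 3879374)*(-920*(1016 - 464) + 887) = 3912044*(-920*552 + 887) = 3912044*(-507840 + 887) = 3912044*(-506953) = -1983222441932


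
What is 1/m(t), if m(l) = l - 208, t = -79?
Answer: -1/287 ≈ -0.0034843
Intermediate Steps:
m(l) = -208 + l
1/m(t) = 1/(-208 - 79) = 1/(-287) = -1/287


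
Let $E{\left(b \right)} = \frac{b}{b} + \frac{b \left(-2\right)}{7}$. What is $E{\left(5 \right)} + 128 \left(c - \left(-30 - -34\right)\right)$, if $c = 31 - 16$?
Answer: $\frac{9853}{7} \approx 1407.6$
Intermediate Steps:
$E{\left(b \right)} = 1 - \frac{2 b}{7}$ ($E{\left(b \right)} = 1 + - 2 b \frac{1}{7} = 1 - \frac{2 b}{7}$)
$c = 15$
$E{\left(5 \right)} + 128 \left(c - \left(-30 - -34\right)\right) = \left(1 - \frac{10}{7}\right) + 128 \left(15 - \left(-30 - -34\right)\right) = \left(1 - \frac{10}{7}\right) + 128 \left(15 - \left(-30 + 34\right)\right) = - \frac{3}{7} + 128 \left(15 - 4\right) = - \frac{3}{7} + 128 \cdot 11 = - \frac{3}{7} + 1408 = \frac{9853}{7}$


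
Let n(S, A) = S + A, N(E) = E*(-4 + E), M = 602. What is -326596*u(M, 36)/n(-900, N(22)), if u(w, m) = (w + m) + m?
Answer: 27515713/63 ≈ 4.3676e+5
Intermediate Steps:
u(w, m) = w + 2*m (u(w, m) = (m + w) + m = w + 2*m)
n(S, A) = A + S
-326596*u(M, 36)/n(-900, N(22)) = -326596*(602 + 2*36)/(22*(-4 + 22) - 900) = -326596*(602 + 72)/(22*18 - 900) = -326596*674/(396 - 900) = -326596/((-504*1/674)) = -326596/(-252/337) = -326596*(-337/252) = 27515713/63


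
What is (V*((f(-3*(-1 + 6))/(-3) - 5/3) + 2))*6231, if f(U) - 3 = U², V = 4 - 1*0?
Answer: -1885916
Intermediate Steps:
V = 4 (V = 4 + 0 = 4)
f(U) = 3 + U²
(V*((f(-3*(-1 + 6))/(-3) - 5/3) + 2))*6231 = (4*(((3 + (-3*(-1 + 6))²)/(-3) - 5/3) + 2))*6231 = (4*(((3 + (-3*5)²)*(-⅓) - 5*⅓) + 2))*6231 = (4*(((3 + (-15)²)*(-⅓) - 5/3) + 2))*6231 = (4*(((3 + 225)*(-⅓) - 5/3) + 2))*6231 = (4*((228*(-⅓) - 5/3) + 2))*6231 = (4*((-76 - 5/3) + 2))*6231 = (4*(-233/3 + 2))*6231 = (4*(-227/3))*6231 = -908/3*6231 = -1885916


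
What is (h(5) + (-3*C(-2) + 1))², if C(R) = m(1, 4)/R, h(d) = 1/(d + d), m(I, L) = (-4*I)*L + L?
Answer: 28561/100 ≈ 285.61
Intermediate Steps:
m(I, L) = L - 4*I*L (m(I, L) = -4*I*L + L = L - 4*I*L)
h(d) = 1/(2*d)
C(R) = -12/R (C(R) = (4*(1 - 4*1))/R = (4*(1 - 4))/R = (4*(-3))/R = -12/R)
(h(5) + (-3*C(-2) + 1))² = ((½)/5 + (-(-36)/(-2) + 1))² = ((½)*(⅕) + (-(-36)*(-1)/2 + 1))² = (⅒ + (-3*6 + 1))² = (⅒ + (-18 + 1))² = (⅒ - 17)² = (-169/10)² = 28561/100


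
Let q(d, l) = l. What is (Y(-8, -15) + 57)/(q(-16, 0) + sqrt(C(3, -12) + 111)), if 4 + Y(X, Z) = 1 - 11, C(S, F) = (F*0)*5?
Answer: 43*sqrt(111)/111 ≈ 4.0814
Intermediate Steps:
C(S, F) = 0 (C(S, F) = 0*5 = 0)
Y(X, Z) = -14 (Y(X, Z) = -4 + (1 - 11) = -4 - 10 = -14)
(Y(-8, -15) + 57)/(q(-16, 0) + sqrt(C(3, -12) + 111)) = (-14 + 57)/(0 + sqrt(0 + 111)) = 43/(0 + sqrt(111)) = 43/(sqrt(111)) = 43*(sqrt(111)/111) = 43*sqrt(111)/111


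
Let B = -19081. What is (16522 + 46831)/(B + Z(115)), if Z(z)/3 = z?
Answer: -63353/18736 ≈ -3.3814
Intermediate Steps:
Z(z) = 3*z
(16522 + 46831)/(B + Z(115)) = (16522 + 46831)/(-19081 + 3*115) = 63353/(-19081 + 345) = 63353/(-18736) = 63353*(-1/18736) = -63353/18736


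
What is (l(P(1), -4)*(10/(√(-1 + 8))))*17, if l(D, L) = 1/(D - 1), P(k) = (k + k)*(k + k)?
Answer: 170*√7/21 ≈ 21.418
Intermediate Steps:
P(k) = 4*k² (P(k) = (2*k)*(2*k) = 4*k²)
l(D, L) = 1/(-1 + D)
(l(P(1), -4)*(10/(√(-1 + 8))))*17 = ((10/(√(-1 + 8)))/(-1 + 4*1²))*17 = ((10/(√7))/(-1 + 4*1))*17 = ((10*(√7/7))/(-1 + 4))*17 = ((10*√7/7)/3)*17 = (10*√7/21)*17 = 170*√7/21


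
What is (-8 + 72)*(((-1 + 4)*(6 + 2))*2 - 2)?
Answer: 2944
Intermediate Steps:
(-8 + 72)*(((-1 + 4)*(6 + 2))*2 - 2) = 64*((3*8)*2 - 2) = 64*(24*2 - 2) = 64*(48 - 2) = 64*46 = 2944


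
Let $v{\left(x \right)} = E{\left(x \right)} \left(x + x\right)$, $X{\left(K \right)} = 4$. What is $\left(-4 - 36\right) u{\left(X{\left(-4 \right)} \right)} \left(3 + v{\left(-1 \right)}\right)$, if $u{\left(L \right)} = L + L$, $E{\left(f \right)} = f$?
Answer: $-1600$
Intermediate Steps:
$v{\left(x \right)} = 2 x^{2}$ ($v{\left(x \right)} = x \left(x + x\right) = x 2 x = 2 x^{2}$)
$u{\left(L \right)} = 2 L$
$\left(-4 - 36\right) u{\left(X{\left(-4 \right)} \right)} \left(3 + v{\left(-1 \right)}\right) = \left(-4 - 36\right) 2 \cdot 4 \left(3 + 2 \left(-1\right)^{2}\right) = \left(-4 - 36\right) 8 \left(3 + 2 \cdot 1\right) = - 40 \cdot 8 \left(3 + 2\right) = - 40 \cdot 8 \cdot 5 = \left(-40\right) 40 = -1600$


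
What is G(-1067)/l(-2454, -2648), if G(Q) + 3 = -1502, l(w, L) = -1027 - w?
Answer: -1505/1427 ≈ -1.0547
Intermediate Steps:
G(Q) = -1505 (G(Q) = -3 - 1502 = -1505)
G(-1067)/l(-2454, -2648) = -1505/(-1027 - 1*(-2454)) = -1505/(-1027 + 2454) = -1505/1427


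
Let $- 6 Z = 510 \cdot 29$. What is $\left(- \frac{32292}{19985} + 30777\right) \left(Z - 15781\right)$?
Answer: $- \frac{11222130283038}{19985} \approx -5.6153 \cdot 10^{8}$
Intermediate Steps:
$Z = -2465$ ($Z = - \frac{510 \cdot 29}{6} = \left(- \frac{1}{6}\right) 14790 = -2465$)
$\left(- \frac{32292}{19985} + 30777\right) \left(Z - 15781\right) = \left(- \frac{32292}{19985} + 30777\right) \left(-2465 - 15781\right) = \left(\left(-32292\right) \frac{1}{19985} + 30777\right) \left(-18246\right) = \left(- \frac{32292}{19985} + 30777\right) \left(-18246\right) = \frac{615046053}{19985} \left(-18246\right) = - \frac{11222130283038}{19985}$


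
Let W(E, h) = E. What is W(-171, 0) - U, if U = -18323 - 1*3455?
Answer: 21607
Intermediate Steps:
U = -21778 (U = -18323 - 3455 = -21778)
W(-171, 0) - U = -171 - 1*(-21778) = -171 + 21778 = 21607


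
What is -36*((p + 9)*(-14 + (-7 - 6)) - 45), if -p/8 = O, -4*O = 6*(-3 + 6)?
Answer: 45360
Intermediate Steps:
O = -9/2 (O = -3*(-3 + 6)/2 = -3*3/2 = -¼*18 = -9/2 ≈ -4.5000)
p = 36 (p = -8*(-9/2) = 36)
-36*((p + 9)*(-14 + (-7 - 6)) - 45) = -36*((36 + 9)*(-14 + (-7 - 6)) - 45) = -36*(45*(-14 - 13) - 45) = -36*(45*(-27) - 45) = -36*(-1215 - 45) = -36*(-1260) = 45360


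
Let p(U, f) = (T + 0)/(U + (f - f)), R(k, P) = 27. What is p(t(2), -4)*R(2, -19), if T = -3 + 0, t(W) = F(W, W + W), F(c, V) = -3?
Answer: 27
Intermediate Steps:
t(W) = -3
T = -3
p(U, f) = -3/U (p(U, f) = (-3 + 0)/(U + (f - f)) = -3/(U + 0) = -3/U)
p(t(2), -4)*R(2, -19) = -3/(-3)*27 = -3*(-1/3)*27 = 1*27 = 27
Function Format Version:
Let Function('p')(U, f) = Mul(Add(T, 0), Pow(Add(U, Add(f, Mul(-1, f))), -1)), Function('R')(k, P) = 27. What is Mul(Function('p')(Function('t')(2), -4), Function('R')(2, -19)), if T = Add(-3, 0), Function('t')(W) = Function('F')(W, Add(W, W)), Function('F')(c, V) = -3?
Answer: 27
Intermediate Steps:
Function('t')(W) = -3
T = -3
Function('p')(U, f) = Mul(-3, Pow(U, -1)) (Function('p')(U, f) = Mul(Add(-3, 0), Pow(Add(U, Add(f, Mul(-1, f))), -1)) = Mul(-3, Pow(Add(U, 0), -1)) = Mul(-3, Pow(U, -1)))
Mul(Function('p')(Function('t')(2), -4), Function('R')(2, -19)) = Mul(Mul(-3, Pow(-3, -1)), 27) = Mul(Mul(-3, Rational(-1, 3)), 27) = Mul(1, 27) = 27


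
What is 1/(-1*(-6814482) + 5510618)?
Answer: 1/12325100 ≈ 8.1135e-8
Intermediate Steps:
1/(-1*(-6814482) + 5510618) = 1/(6814482 + 5510618) = 1/12325100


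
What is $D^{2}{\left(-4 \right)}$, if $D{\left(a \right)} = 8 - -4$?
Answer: $144$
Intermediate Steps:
$D{\left(a \right)} = 12$ ($D{\left(a \right)} = 8 + 4 = 12$)
$D^{2}{\left(-4 \right)} = 12^{2} = 144$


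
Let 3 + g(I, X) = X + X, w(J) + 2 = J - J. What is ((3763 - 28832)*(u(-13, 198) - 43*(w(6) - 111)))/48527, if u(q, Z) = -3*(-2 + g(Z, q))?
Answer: -124141688/48527 ≈ -2558.2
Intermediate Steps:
w(J) = -2 (w(J) = -2 + (J - J) = -2 + 0 = -2)
g(I, X) = -3 + 2*X (g(I, X) = -3 + (X + X) = -3 + 2*X)
u(q, Z) = 15 - 6*q (u(q, Z) = -3*(-2 + (-3 + 2*q)) = -3*(-5 + 2*q) = 15 - 6*q)
((3763 - 28832)*(u(-13, 198) - 43*(w(6) - 111)))/48527 = ((3763 - 28832)*((15 - 6*(-13)) - 43*(-2 - 111)))/48527 = -25069*((15 + 78) - 43*(-113))*(1/48527) = -25069*(93 + 4859)*(1/48527) = -25069*4952*(1/48527) = -124141688*1/48527 = -124141688/48527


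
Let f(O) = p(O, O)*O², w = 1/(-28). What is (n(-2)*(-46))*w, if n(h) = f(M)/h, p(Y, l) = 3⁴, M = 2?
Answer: -1863/7 ≈ -266.14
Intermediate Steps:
p(Y, l) = 81
w = -1/28 ≈ -0.035714
f(O) = 81*O²
n(h) = 324/h (n(h) = (81*2²)/h = (81*4)/h = 324/h)
(n(-2)*(-46))*w = ((324/(-2))*(-46))*(-1/28) = ((324*(-½))*(-46))*(-1/28) = -162*(-46)*(-1/28) = 7452*(-1/28) = -1863/7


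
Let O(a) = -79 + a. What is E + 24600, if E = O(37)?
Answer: 24558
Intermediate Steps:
E = -42 (E = -79 + 37 = -42)
E + 24600 = -42 + 24600 = 24558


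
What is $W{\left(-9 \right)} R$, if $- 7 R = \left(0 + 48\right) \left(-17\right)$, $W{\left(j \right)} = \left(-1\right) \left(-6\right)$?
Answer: $\frac{4896}{7} \approx 699.43$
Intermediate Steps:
$W{\left(j \right)} = 6$
$R = \frac{816}{7}$ ($R = - \frac{\left(0 + 48\right) \left(-17\right)}{7} = - \frac{48 \left(-17\right)}{7} = \left(- \frac{1}{7}\right) \left(-816\right) = \frac{816}{7} \approx 116.57$)
$W{\left(-9 \right)} R = 6 \cdot \frac{816}{7} = \frac{4896}{7}$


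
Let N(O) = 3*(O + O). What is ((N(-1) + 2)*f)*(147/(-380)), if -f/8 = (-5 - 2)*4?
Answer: 32928/95 ≈ 346.61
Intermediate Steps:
f = 224 (f = -8*(-5 - 2)*4 = -(-56)*4 = -8*(-28) = 224)
N(O) = 6*O (N(O) = 3*(2*O) = 6*O)
((N(-1) + 2)*f)*(147/(-380)) = ((6*(-1) + 2)*224)*(147/(-380)) = ((-6 + 2)*224)*(147*(-1/380)) = -4*224*(-147/380) = -896*(-147/380) = 32928/95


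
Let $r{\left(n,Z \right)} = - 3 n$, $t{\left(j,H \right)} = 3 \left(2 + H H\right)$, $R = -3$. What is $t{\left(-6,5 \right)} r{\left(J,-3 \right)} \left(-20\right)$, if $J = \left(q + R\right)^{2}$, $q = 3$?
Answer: $0$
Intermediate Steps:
$J = 0$ ($J = \left(3 - 3\right)^{2} = 0^{2} = 0$)
$t{\left(j,H \right)} = 6 + 3 H^{2}$ ($t{\left(j,H \right)} = 3 \left(2 + H^{2}\right) = 6 + 3 H^{2}$)
$t{\left(-6,5 \right)} r{\left(J,-3 \right)} \left(-20\right) = \left(6 + 3 \cdot 5^{2}\right) \left(\left(-3\right) 0\right) \left(-20\right) = \left(6 + 3 \cdot 25\right) 0 \left(-20\right) = \left(6 + 75\right) 0 \left(-20\right) = 81 \cdot 0 \left(-20\right) = 0 \left(-20\right) = 0$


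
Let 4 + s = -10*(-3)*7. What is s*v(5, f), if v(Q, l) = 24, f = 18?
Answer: 4944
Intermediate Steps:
s = 206 (s = -4 - 10*(-3)*7 = -4 + 30*7 = -4 + 210 = 206)
s*v(5, f) = 206*24 = 4944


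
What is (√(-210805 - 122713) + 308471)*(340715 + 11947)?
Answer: 108785999802 + 352662*I*√333518 ≈ 1.0879e+11 + 2.0367e+8*I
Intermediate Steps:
(√(-210805 - 122713) + 308471)*(340715 + 11947) = (√(-333518) + 308471)*352662 = (I*√333518 + 308471)*352662 = (308471 + I*√333518)*352662 = 108785999802 + 352662*I*√333518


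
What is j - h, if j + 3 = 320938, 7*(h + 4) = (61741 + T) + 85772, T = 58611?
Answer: 2040449/7 ≈ 2.9149e+5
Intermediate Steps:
h = 206096/7 (h = -4 + ((61741 + 58611) + 85772)/7 = -4 + (120352 + 85772)/7 = -4 + (1/7)*206124 = -4 + 206124/7 = 206096/7 ≈ 29442.)
j = 320935 (j = -3 + 320938 = 320935)
j - h = 320935 - 1*206096/7 = 320935 - 206096/7 = 2040449/7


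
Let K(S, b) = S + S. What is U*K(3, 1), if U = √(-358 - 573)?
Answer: 42*I*√19 ≈ 183.07*I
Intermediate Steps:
K(S, b) = 2*S
U = 7*I*√19 (U = √(-931) = 7*I*√19 ≈ 30.512*I)
U*K(3, 1) = (7*I*√19)*(2*3) = (7*I*√19)*6 = 42*I*√19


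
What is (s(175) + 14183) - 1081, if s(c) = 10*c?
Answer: 14852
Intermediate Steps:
(s(175) + 14183) - 1081 = (10*175 + 14183) - 1081 = (1750 + 14183) - 1081 = 15933 - 1081 = 14852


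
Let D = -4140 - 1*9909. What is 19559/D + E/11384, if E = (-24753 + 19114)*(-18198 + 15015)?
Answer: 251941956257/159933816 ≈ 1575.3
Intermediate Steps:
D = -14049 (D = -4140 - 9909 = -14049)
E = 17948937 (E = -5639*(-3183) = 17948937)
19559/D + E/11384 = 19559/(-14049) + 17948937/11384 = 19559*(-1/14049) + 17948937*(1/11384) = -19559/14049 + 17948937/11384 = 251941956257/159933816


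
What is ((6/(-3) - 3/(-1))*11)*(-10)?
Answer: -110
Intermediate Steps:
((6/(-3) - 3/(-1))*11)*(-10) = ((6*(-⅓) - 3*(-1))*11)*(-10) = ((-2 + 3)*11)*(-10) = (1*11)*(-10) = 11*(-10) = -110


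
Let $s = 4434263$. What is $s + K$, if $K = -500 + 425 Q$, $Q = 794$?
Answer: $4771213$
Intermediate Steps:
$K = 336950$ ($K = -500 + 425 \cdot 794 = -500 + 337450 = 336950$)
$s + K = 4434263 + 336950 = 4771213$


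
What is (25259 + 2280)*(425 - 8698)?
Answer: -227830147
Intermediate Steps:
(25259 + 2280)*(425 - 8698) = 27539*(-8273) = -227830147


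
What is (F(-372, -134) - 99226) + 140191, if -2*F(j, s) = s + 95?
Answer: 81969/2 ≈ 40985.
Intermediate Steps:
F(j, s) = -95/2 - s/2 (F(j, s) = -(s + 95)/2 = -(95 + s)/2 = -95/2 - s/2)
(F(-372, -134) - 99226) + 140191 = ((-95/2 - ½*(-134)) - 99226) + 140191 = ((-95/2 + 67) - 99226) + 140191 = (39/2 - 99226) + 140191 = -198413/2 + 140191 = 81969/2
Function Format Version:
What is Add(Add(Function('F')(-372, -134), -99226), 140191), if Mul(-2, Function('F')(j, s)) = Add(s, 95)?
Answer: Rational(81969, 2) ≈ 40985.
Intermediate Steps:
Function('F')(j, s) = Add(Rational(-95, 2), Mul(Rational(-1, 2), s)) (Function('F')(j, s) = Mul(Rational(-1, 2), Add(s, 95)) = Mul(Rational(-1, 2), Add(95, s)) = Add(Rational(-95, 2), Mul(Rational(-1, 2), s)))
Add(Add(Function('F')(-372, -134), -99226), 140191) = Add(Add(Add(Rational(-95, 2), Mul(Rational(-1, 2), -134)), -99226), 140191) = Add(Add(Add(Rational(-95, 2), 67), -99226), 140191) = Add(Add(Rational(39, 2), -99226), 140191) = Add(Rational(-198413, 2), 140191) = Rational(81969, 2)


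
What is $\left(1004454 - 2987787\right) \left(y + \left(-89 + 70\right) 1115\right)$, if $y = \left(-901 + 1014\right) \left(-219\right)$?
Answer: $91098451356$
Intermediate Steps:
$y = -24747$ ($y = 113 \left(-219\right) = -24747$)
$\left(1004454 - 2987787\right) \left(y + \left(-89 + 70\right) 1115\right) = \left(1004454 - 2987787\right) \left(-24747 + \left(-89 + 70\right) 1115\right) = - 1983333 \left(-24747 - 21185\right) = \left(-1983333\right) \left(-45932\right) = 91098451356$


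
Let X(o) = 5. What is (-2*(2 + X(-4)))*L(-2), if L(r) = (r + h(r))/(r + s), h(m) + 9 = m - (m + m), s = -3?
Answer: -126/5 ≈ -25.200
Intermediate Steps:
h(m) = -9 - m (h(m) = -9 + (m - (m + m)) = -9 + (m - 2*m) = -9 - m)
L(r) = -9/(-3 + r) (L(r) = (r + (-9 - r))/(r - 3) = -9/(-3 + r))
(-2*(2 + X(-4)))*L(-2) = (-2*(2 + 5))*(-9/(-3 - 2)) = (-2*7)*(-9/(-5)) = -(-126)*(-1)/5 = -14*9/5 = -126/5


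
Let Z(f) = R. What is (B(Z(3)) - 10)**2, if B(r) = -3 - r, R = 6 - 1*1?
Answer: 324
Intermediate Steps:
R = 5 (R = 6 - 1 = 5)
Z(f) = 5
(B(Z(3)) - 10)**2 = ((-3 - 1*5) - 10)**2 = ((-3 - 5) - 10)**2 = (-8 - 10)**2 = (-18)**2 = 324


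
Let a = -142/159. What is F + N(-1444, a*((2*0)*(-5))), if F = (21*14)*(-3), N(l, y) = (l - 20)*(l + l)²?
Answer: -12210557298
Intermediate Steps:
a = -142/159 (a = -142*1/159 = -142/159 ≈ -0.89308)
N(l, y) = 4*l²*(-20 + l) (N(l, y) = (-20 + l)*(2*l)² = (-20 + l)*(4*l²) = 4*l²*(-20 + l))
F = -882 (F = 294*(-3) = -882)
F + N(-1444, a*((2*0)*(-5))) = -882 + 4*(-1444)²*(-20 - 1444) = -882 + 4*2085136*(-1464) = -882 - 12210556416 = -12210557298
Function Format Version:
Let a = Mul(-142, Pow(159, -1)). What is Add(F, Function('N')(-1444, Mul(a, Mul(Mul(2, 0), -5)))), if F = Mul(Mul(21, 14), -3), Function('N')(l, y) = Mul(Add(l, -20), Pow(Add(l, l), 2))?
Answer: -12210557298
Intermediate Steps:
a = Rational(-142, 159) (a = Mul(-142, Rational(1, 159)) = Rational(-142, 159) ≈ -0.89308)
Function('N')(l, y) = Mul(4, Pow(l, 2), Add(-20, l)) (Function('N')(l, y) = Mul(Add(-20, l), Pow(Mul(2, l), 2)) = Mul(Add(-20, l), Mul(4, Pow(l, 2))) = Mul(4, Pow(l, 2), Add(-20, l)))
F = -882 (F = Mul(294, -3) = -882)
Add(F, Function('N')(-1444, Mul(a, Mul(Mul(2, 0), -5)))) = Add(-882, Mul(4, Pow(-1444, 2), Add(-20, -1444))) = Add(-882, Mul(4, 2085136, -1464)) = Add(-882, -12210556416) = -12210557298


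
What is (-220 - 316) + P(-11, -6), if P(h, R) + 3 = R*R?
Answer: -503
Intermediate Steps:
P(h, R) = -3 + R² (P(h, R) = -3 + R*R = -3 + R²)
(-220 - 316) + P(-11, -6) = (-220 - 316) + (-3 + (-6)²) = -536 + (-3 + 36) = -536 + 33 = -503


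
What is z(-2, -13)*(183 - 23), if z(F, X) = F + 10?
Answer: 1280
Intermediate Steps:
z(F, X) = 10 + F
z(-2, -13)*(183 - 23) = (10 - 2)*(183 - 23) = 8*160 = 1280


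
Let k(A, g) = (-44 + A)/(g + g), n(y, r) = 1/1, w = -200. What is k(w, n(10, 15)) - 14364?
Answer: -14486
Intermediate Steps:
n(y, r) = 1 (n(y, r) = 1*1 = 1)
k(A, g) = (-44 + A)/(2*g) (k(A, g) = (-44 + A)/((2*g)) = (-44 + A)*(1/(2*g)) = (-44 + A)/(2*g))
k(w, n(10, 15)) - 14364 = (½)*(-44 - 200)/1 - 14364 = (½)*1*(-244) - 14364 = -122 - 14364 = -14486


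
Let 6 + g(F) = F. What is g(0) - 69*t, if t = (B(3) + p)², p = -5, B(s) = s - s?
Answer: -1731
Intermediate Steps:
g(F) = -6 + F
B(s) = 0
t = 25 (t = (0 - 5)² = (-5)² = 25)
g(0) - 69*t = (-6 + 0) - 69*25 = -6 - 1725 = -1731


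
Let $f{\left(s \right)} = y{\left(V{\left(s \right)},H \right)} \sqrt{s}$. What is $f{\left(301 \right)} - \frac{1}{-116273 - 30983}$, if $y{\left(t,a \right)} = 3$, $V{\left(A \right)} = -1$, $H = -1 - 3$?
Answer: $\frac{1}{147256} + 3 \sqrt{301} \approx 52.048$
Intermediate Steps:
$H = -4$ ($H = -1 - 3 = -4$)
$f{\left(s \right)} = 3 \sqrt{s}$
$f{\left(301 \right)} - \frac{1}{-116273 - 30983} = 3 \sqrt{301} - \frac{1}{-116273 - 30983} = 3 \sqrt{301} - \frac{1}{-147256} = 3 \sqrt{301} - - \frac{1}{147256} = 3 \sqrt{301} + \frac{1}{147256} = \frac{1}{147256} + 3 \sqrt{301}$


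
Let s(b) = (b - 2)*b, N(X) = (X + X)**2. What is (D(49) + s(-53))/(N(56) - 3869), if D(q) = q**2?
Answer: 5316/8675 ≈ 0.61279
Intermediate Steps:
N(X) = 4*X**2 (N(X) = (2*X)**2 = 4*X**2)
s(b) = b*(-2 + b) (s(b) = (-2 + b)*b = b*(-2 + b))
(D(49) + s(-53))/(N(56) - 3869) = (49**2 - 53*(-2 - 53))/(4*56**2 - 3869) = (2401 - 53*(-55))/(4*3136 - 3869) = (2401 + 2915)/(12544 - 3869) = 5316/8675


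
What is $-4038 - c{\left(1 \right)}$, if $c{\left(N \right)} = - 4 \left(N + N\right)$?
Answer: $-4030$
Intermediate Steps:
$c{\left(N \right)} = - 8 N$ ($c{\left(N \right)} = - 4 \cdot 2 N = - 8 N$)
$-4038 - c{\left(1 \right)} = -4038 - \left(-8\right) 1 = -4038 - -8 = -4038 + 8 = -4030$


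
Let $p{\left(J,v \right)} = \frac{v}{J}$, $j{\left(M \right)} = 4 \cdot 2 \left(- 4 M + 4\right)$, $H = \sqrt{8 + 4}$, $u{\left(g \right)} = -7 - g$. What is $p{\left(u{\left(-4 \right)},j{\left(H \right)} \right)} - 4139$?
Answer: $- \frac{12449}{3} + \frac{64 \sqrt{3}}{3} \approx -4112.7$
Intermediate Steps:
$H = 2 \sqrt{3}$ ($H = \sqrt{12} = 2 \sqrt{3} \approx 3.4641$)
$j{\left(M \right)} = 32 - 32 M$ ($j{\left(M \right)} = 8 \left(4 - 4 M\right) = 32 - 32 M$)
$p{\left(u{\left(-4 \right)},j{\left(H \right)} \right)} - 4139 = \frac{32 - 32 \cdot 2 \sqrt{3}}{-7 - -4} - 4139 = \frac{32 - 64 \sqrt{3}}{-7 + 4} - 4139 = \frac{32 - 64 \sqrt{3}}{-3} - 4139 = \left(32 - 64 \sqrt{3}\right) \left(- \frac{1}{3}\right) - 4139 = \left(- \frac{32}{3} + \frac{64 \sqrt{3}}{3}\right) - 4139 = - \frac{12449}{3} + \frac{64 \sqrt{3}}{3}$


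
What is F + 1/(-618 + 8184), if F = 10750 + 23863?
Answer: 261881959/7566 ≈ 34613.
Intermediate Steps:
F = 34613
F + 1/(-618 + 8184) = 34613 + 1/(-618 + 8184) = 34613 + 1/7566 = 261881959/7566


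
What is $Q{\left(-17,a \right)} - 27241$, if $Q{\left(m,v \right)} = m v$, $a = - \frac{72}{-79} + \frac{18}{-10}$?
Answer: $- \frac{10754228}{395} \approx -27226.0$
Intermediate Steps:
$a = - \frac{351}{395}$ ($a = \left(-72\right) \left(- \frac{1}{79}\right) + 18 \left(- \frac{1}{10}\right) = \frac{72}{79} - \frac{9}{5} = - \frac{351}{395} \approx -0.88861$)
$Q{\left(-17,a \right)} - 27241 = \left(-17\right) \left(- \frac{351}{395}\right) - 27241 = \frac{5967}{395} - 27241 = - \frac{10754228}{395}$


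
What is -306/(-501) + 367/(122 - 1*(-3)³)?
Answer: 76487/24883 ≈ 3.0739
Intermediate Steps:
-306/(-501) + 367/(122 - 1*(-3)³) = -306*(-1/501) + 367/(122 - 1*(-27)) = 102/167 + 367/(122 + 27) = 102/167 + 367/149 = 76487/24883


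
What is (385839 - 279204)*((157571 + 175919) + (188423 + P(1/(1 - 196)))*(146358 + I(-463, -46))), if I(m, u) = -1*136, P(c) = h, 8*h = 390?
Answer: 5877518533464495/2 ≈ 2.9388e+15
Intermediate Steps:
h = 195/4 (h = (⅛)*390 = 195/4 ≈ 48.750)
P(c) = 195/4
I(m, u) = -136
(385839 - 279204)*((157571 + 175919) + (188423 + P(1/(1 - 196)))*(146358 + I(-463, -46))) = (385839 - 279204)*((157571 + 175919) + (188423 + 195/4)*(146358 - 136)) = 106635*(333490 + (753887/4)*146222) = 106635*(333490 + 55117432457/2) = 106635*(55118099437/2) = 5877518533464495/2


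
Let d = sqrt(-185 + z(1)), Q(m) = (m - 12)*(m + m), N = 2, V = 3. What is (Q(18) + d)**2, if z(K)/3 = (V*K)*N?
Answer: (216 + I*sqrt(167))**2 ≈ 46489.0 + 5582.7*I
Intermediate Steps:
z(K) = 18*K (z(K) = 3*((3*K)*2) = 3*(6*K) = 18*K)
Q(m) = 2*m*(-12 + m) (Q(m) = (-12 + m)*(2*m) = 2*m*(-12 + m))
d = I*sqrt(167) (d = sqrt(-185 + 18*1) = sqrt(-185 + 18) = sqrt(-167) = I*sqrt(167) ≈ 12.923*I)
(Q(18) + d)**2 = (2*18*(-12 + 18) + I*sqrt(167))**2 = (2*18*6 + I*sqrt(167))**2 = (216 + I*sqrt(167))**2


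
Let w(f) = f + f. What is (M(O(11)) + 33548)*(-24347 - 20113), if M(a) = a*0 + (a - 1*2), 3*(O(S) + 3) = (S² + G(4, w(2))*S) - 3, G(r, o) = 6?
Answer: -1494048660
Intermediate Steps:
w(f) = 2*f
O(S) = -4 + 2*S + S²/3 (O(S) = -3 + ((S² + 6*S) - 3)/3 = -3 + (-3 + S² + 6*S)/3 = -3 + (-1 + 2*S + S²/3) = -4 + 2*S + S²/3)
M(a) = -2 + a (M(a) = 0 + (a - 2) = 0 + (-2 + a) = -2 + a)
(M(O(11)) + 33548)*(-24347 - 20113) = ((-2 + (-4 + 2*11 + (⅓)*11²)) + 33548)*(-24347 - 20113) = ((-2 + (-4 + 22 + (⅓)*121)) + 33548)*(-44460) = ((-2 + (-4 + 22 + 121/3)) + 33548)*(-44460) = ((-2 + 175/3) + 33548)*(-44460) = (169/3 + 33548)*(-44460) = (100813/3)*(-44460) = -1494048660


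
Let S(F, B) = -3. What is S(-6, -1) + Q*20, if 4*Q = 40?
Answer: 197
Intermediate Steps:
Q = 10 (Q = (1/4)*40 = 10)
S(-6, -1) + Q*20 = -3 + 10*20 = -3 + 200 = 197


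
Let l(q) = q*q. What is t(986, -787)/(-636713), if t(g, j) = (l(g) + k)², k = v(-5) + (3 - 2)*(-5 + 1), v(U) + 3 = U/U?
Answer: -945153396100/636713 ≈ -1.4844e+6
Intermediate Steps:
v(U) = -2 (v(U) = -3 + U/U = -3 + 1 = -2)
l(q) = q²
k = -6 (k = -2 + (3 - 2)*(-5 + 1) = -2 + 1*(-4) = -2 - 4 = -6)
t(g, j) = (-6 + g²)² (t(g, j) = (g² - 6)² = (-6 + g²)²)
t(986, -787)/(-636713) = (-6 + 986²)²/(-636713) = (-6 + 972196)²*(-1/636713) = 972190²*(-1/636713) = 945153396100*(-1/636713) = -945153396100/636713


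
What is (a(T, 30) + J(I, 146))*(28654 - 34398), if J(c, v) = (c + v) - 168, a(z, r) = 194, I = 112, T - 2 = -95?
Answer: -1631296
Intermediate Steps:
T = -93 (T = 2 - 95 = -93)
J(c, v) = -168 + c + v
(a(T, 30) + J(I, 146))*(28654 - 34398) = (194 + (-168 + 112 + 146))*(28654 - 34398) = (194 + 90)*(-5744) = 284*(-5744) = -1631296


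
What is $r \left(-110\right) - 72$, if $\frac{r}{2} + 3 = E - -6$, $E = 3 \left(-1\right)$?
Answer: $-72$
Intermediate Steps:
$E = -3$
$r = 0$ ($r = -6 + 2 \left(-3 - -6\right) = -6 + 2 \left(-3 + 6\right) = -6 + 2 \cdot 3 = -6 + 6 = 0$)
$r \left(-110\right) - 72 = 0 \left(-110\right) - 72 = 0 - 72 = -72$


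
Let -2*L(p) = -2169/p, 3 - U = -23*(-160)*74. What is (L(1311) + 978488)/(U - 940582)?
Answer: -855199235/1060073726 ≈ -0.80674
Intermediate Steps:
U = -272317 (U = 3 - (-23*(-160))*74 = 3 - 3680*74 = 3 - 1*272320 = 3 - 272320 = -272317)
L(p) = 2169/(2*p) (L(p) = -(-2169)/(2*p) = 2169/(2*p))
(L(1311) + 978488)/(U - 940582) = ((2169/2)/1311 + 978488)/(-272317 - 940582) = ((2169/2)*(1/1311) + 978488)/(-1212899) = (723/874 + 978488)*(-1/1212899) = (855199235/874)*(-1/1212899) = -855199235/1060073726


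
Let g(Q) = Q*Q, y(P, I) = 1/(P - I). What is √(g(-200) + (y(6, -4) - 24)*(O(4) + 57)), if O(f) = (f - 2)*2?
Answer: √3854210/10 ≈ 196.32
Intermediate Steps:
g(Q) = Q²
O(f) = -4 + 2*f (O(f) = (-2 + f)*2 = -4 + 2*f)
√(g(-200) + (y(6, -4) - 24)*(O(4) + 57)) = √((-200)² + (-1/(-4 - 1*6) - 24)*((-4 + 2*4) + 57)) = √(40000 + (-1/(-4 - 6) - 24)*((-4 + 8) + 57)) = √(40000 + (-1/(-10) - 24)*(4 + 57)) = √(40000 + (-1*(-⅒) - 24)*61) = √(40000 + (⅒ - 24)*61) = √(40000 - 239/10*61) = √(40000 - 14579/10) = √(385421/10) = √3854210/10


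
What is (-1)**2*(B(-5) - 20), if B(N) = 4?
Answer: -16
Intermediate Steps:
(-1)**2*(B(-5) - 20) = (-1)**2*(4 - 20) = 1*(-16) = -16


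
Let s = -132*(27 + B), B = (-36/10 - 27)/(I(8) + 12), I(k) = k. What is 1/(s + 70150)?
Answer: 25/1669699 ≈ 1.4973e-5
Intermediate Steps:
B = -153/100 (B = (-36/10 - 27)/(8 + 12) = (-36*1/10 - 27)/20 = (-18/5 - 27)*(1/20) = -153/5*1/20 = -153/100 ≈ -1.5300)
s = -84051/25 (s = -132*(27 - 153/100) = -132*2547/100 = -84051/25 ≈ -3362.0)
1/(s + 70150) = 1/(-84051/25 + 70150) = 1/(1669699/25) = 25/1669699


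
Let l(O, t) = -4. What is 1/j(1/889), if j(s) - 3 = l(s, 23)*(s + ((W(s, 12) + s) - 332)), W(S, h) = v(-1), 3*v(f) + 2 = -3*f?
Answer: 2667/3546197 ≈ 0.00075207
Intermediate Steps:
v(f) = -2/3 - f (v(f) = -2/3 + (-3*f)/3 = -2/3 - f)
W(S, h) = 1/3 (W(S, h) = -2/3 - 1*(-1) = -2/3 + 1 = 1/3)
j(s) = 3989/3 - 8*s (j(s) = 3 - 4*(s + ((1/3 + s) - 332)) = 3 - 4*(s + (-995/3 + s)) = 3 - 4*(-995/3 + 2*s) = 3 + (3980/3 - 8*s) = 3989/3 - 8*s)
1/j(1/889) = 1/(3989/3 - 8/889) = 1/(3546197/2667) = 2667/3546197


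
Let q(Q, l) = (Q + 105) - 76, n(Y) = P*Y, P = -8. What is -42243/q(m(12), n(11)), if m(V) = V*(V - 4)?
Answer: -42243/125 ≈ -337.94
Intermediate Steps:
m(V) = V*(-4 + V)
n(Y) = -8*Y
q(Q, l) = 29 + Q (q(Q, l) = (105 + Q) - 76 = 29 + Q)
-42243/q(m(12), n(11)) = -42243/(29 + 12*(-4 + 12)) = -42243/(29 + 12*8) = -42243/(29 + 96) = -42243/125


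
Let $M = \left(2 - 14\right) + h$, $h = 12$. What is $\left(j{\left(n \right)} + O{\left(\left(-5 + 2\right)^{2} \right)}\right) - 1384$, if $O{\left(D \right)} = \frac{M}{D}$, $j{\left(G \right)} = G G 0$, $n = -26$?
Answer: $-1384$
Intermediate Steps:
$j{\left(G \right)} = 0$ ($j{\left(G \right)} = G^{2} \cdot 0 = 0$)
$M = 0$ ($M = \left(2 - 14\right) + 12 = -12 + 12 = 0$)
$O{\left(D \right)} = 0$ ($O{\left(D \right)} = \frac{0}{D} = 0$)
$\left(j{\left(n \right)} + O{\left(\left(-5 + 2\right)^{2} \right)}\right) - 1384 = \left(0 + 0\right) - 1384 = 0 - 1384 = -1384$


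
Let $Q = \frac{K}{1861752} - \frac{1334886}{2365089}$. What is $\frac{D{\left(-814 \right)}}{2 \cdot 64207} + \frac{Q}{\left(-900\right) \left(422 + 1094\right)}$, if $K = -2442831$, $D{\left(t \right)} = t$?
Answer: $- \frac{8231040688022890039}{1298784081706529059200} \approx -0.0063375$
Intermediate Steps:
$Q = - \frac{918082156359}{489245463992}$ ($Q = - \frac{2442831}{1861752} - \frac{1334886}{2365089} = \left(-2442831\right) \frac{1}{1861752} - \frac{444962}{788363} = - \frac{814277}{620584} - \frac{444962}{788363} = - \frac{918082156359}{489245463992} \approx -1.8765$)
$\frac{D{\left(-814 \right)}}{2 \cdot 64207} + \frac{Q}{\left(-900\right) \left(422 + 1094\right)} = - \frac{814}{2 \cdot 64207} - \frac{918082156359}{489245463992 \left(- 900 \left(422 + 1094\right)\right)} = - \frac{814}{128414} - \frac{918082156359}{489245463992 \left(\left(-900\right) 1516\right)} = \left(-814\right) \frac{1}{128414} - \frac{918082156359}{489245463992 \left(-1364400\right)} = - \frac{37}{5837} - - \frac{306027385453}{222508837023561600} = - \frac{37}{5837} + \frac{306027385453}{222508837023561600} = - \frac{8231040688022890039}{1298784081706529059200}$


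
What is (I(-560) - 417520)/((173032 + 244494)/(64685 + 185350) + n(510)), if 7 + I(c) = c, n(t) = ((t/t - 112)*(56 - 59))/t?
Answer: -3554237023530/19746661 ≈ -1.7999e+5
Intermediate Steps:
n(t) = 333/t (n(t) = ((1 - 112)*(-3))/t = (-111*(-3))/t = 333/t)
I(c) = -7 + c
(I(-560) - 417520)/((173032 + 244494)/(64685 + 185350) + n(510)) = ((-7 - 560) - 417520)/((173032 + 244494)/(64685 + 185350) + 333/510) = (-567 - 417520)/(417526/250035 + 333*(1/510)) = -418087/(417526*(1/250035) + 111/170) = -418087/(417526/250035 + 111/170) = -418087/19746661/8501190 = -418087*8501190/19746661 = -3554237023530/19746661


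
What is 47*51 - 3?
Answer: 2394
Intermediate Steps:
47*51 - 3 = 2397 - 3 = 2394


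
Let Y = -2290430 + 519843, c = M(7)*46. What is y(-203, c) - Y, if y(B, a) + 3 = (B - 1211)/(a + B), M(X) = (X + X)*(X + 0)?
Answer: 1088908958/615 ≈ 1.7706e+6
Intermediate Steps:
M(X) = 2*X**2 (M(X) = (2*X)*X = 2*X**2)
c = 4508 (c = (2*7**2)*46 = (2*49)*46 = 98*46 = 4508)
y(B, a) = -3 + (-1211 + B)/(B + a) (y(B, a) = -3 + (B - 1211)/(a + B) = -3 + (-1211 + B)/(B + a))
Y = -1770587
y(-203, c) - Y = (-1211 - 3*4508 - 2*(-203))/(-203 + 4508) - 1*(-1770587) = (-1211 - 13524 + 406)/4305 + 1770587 = (1/4305)*(-14329) + 1770587 = -2047/615 + 1770587 = 1088908958/615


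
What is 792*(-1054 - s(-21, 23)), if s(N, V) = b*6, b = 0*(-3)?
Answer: -834768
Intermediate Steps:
b = 0
s(N, V) = 0 (s(N, V) = 0*6 = 0)
792*(-1054 - s(-21, 23)) = 792*(-1054 - 1*0) = 792*(-1054 + 0) = 792*(-1054) = -834768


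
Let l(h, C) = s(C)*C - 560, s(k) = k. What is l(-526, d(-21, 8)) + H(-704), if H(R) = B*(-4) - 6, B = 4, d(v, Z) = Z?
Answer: -518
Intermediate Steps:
l(h, C) = -560 + C**2 (l(h, C) = C*C - 560 = C**2 - 560 = -560 + C**2)
H(R) = -22 (H(R) = 4*(-4) - 6 = -16 - 6 = -22)
l(-526, d(-21, 8)) + H(-704) = (-560 + 8**2) - 22 = (-560 + 64) - 22 = -496 - 22 = -518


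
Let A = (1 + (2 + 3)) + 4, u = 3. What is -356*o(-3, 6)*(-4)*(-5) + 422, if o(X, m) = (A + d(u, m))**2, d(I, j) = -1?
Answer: -576298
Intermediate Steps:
A = 10 (A = (1 + 5) + 4 = 6 + 4 = 10)
o(X, m) = 81 (o(X, m) = (10 - 1)**2 = 9**2 = 81)
-356*o(-3, 6)*(-4)*(-5) + 422 = -356*81*(-4)*(-5) + 422 = -(-115344)*(-5) + 422 = -356*1620 + 422 = -576720 + 422 = -576298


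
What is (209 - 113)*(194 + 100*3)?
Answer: 47424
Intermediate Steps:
(209 - 113)*(194 + 100*3) = 96*(194 + 300) = 96*494 = 47424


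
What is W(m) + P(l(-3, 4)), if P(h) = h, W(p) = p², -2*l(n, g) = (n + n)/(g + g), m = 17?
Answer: 2315/8 ≈ 289.38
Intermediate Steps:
l(n, g) = -n/(2*g) (l(n, g) = -(n + n)/(2*(g + g)) = -2*n/(2*(2*g)) = -2*n*1/(2*g)/2 = -n/(2*g))
W(m) + P(l(-3, 4)) = 17² - ½*(-3)/4 = 289 - ½*(-3)*¼ = 289 + 3/8 = 2315/8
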